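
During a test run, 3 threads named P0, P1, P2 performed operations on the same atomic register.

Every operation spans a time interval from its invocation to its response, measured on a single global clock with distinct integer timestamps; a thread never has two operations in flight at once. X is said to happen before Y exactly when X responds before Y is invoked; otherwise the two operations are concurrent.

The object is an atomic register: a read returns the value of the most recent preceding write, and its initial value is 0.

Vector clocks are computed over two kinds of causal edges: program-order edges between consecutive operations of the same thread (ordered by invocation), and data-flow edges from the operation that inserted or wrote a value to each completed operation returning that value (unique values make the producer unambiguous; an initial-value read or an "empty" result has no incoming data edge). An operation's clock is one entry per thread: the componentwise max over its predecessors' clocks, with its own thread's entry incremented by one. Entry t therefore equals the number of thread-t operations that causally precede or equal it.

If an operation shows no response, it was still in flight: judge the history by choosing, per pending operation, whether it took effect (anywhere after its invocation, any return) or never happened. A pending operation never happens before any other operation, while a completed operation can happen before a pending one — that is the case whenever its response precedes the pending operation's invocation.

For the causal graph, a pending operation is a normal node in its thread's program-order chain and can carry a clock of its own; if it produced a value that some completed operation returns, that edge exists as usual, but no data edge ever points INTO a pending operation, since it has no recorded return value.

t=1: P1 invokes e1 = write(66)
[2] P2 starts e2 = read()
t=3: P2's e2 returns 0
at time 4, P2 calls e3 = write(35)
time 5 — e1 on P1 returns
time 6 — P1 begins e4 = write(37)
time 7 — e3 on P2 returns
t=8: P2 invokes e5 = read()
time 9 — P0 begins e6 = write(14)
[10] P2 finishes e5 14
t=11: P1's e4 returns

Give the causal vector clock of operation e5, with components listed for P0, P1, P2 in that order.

(1, 0, 3)

e2, invoked 2, has no incoming edges; only P2's bump applies → (0, 0, 1)
e1, invoked 1, has no incoming edges; only P1's bump applies → (0, 1, 0)
e6, invoked 9, has no incoming edges; only P0's bump applies → (1, 0, 0)
e3 (invocation 4): componentwise max over VC(e2)=(0, 0, 1), +1 at P2, giving (0, 0, 2)
e4 (invocation 6): componentwise max over VC(e1)=(0, 1, 0), +1 at P1, giving (0, 2, 0)
e5 (invocation 8): componentwise max over VC(e3)=(0, 0, 2), VC(e6)=(1, 0, 0), +1 at P2, giving (1, 0, 3)
target: VC(e5) = (1, 0, 3)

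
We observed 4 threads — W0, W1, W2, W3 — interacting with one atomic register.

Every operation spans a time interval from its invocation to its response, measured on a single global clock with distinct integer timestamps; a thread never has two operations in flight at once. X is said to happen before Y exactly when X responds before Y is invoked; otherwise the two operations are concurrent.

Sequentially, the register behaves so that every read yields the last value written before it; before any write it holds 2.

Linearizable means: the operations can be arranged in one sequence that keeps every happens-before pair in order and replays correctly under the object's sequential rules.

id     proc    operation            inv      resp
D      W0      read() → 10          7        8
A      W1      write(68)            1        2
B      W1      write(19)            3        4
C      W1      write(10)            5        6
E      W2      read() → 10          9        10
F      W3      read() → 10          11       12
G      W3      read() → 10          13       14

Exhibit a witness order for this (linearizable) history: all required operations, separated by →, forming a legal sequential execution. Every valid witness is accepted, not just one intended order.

A → B → C → D → E → F → G

1. A write(68), leaving value 68
2. B write(19), leaving value 19
3. C write(10), leaving value 10
4. D read() → 10, leaving value 10
5. E read() → 10, leaving value 10
6. F read() → 10, leaving value 10
7. G read() → 10, leaving value 10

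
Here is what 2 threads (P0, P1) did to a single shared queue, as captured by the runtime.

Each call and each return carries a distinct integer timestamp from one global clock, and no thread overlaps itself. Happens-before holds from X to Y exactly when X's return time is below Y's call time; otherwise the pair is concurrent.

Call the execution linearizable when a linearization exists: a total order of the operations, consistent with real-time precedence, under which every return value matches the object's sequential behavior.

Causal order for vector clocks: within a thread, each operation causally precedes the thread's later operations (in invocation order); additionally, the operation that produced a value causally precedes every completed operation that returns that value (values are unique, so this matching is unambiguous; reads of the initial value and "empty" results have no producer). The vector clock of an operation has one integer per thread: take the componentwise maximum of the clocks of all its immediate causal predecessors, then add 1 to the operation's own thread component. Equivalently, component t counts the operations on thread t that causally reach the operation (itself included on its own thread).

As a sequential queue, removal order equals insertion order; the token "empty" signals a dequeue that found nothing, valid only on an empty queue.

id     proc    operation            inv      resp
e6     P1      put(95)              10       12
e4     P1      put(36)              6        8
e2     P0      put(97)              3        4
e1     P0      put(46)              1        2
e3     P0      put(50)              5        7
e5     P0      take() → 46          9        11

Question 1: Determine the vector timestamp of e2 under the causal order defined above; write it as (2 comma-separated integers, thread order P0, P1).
e4, invoked 6, has no incoming edges; only P1's bump applies → (0, 1)
e1, invoked 1, has no incoming edges; only P0's bump applies → (1, 0)
from VC(e4)=(0, 1), e6 (invoked 10) maxes components and bumps P1 → (0, 2)
from VC(e1)=(1, 0), e2 (invoked 3) maxes components and bumps P0 → (2, 0)
from VC(e2)=(2, 0), e3 (invoked 5) maxes components and bumps P0 → (3, 0)
from VC(e1)=(1, 0), VC(e3)=(3, 0), e5 (invoked 9) maxes components and bumps P0 → (4, 0)
target: VC(e2) = (2, 0)

(2, 0)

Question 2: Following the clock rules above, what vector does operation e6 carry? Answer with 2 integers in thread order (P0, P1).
root op e4, invoked 6: fresh clock plus P1's own tick → (0, 1)
root op e1, invoked 1: fresh clock plus P0's own tick → (1, 0)
e6 (invocation 10): componentwise max over VC(e4)=(0, 1), +1 at P1, giving (0, 2)
e2 (invocation 3): componentwise max over VC(e1)=(1, 0), +1 at P0, giving (2, 0)
e3 (invocation 5): componentwise max over VC(e2)=(2, 0), +1 at P0, giving (3, 0)
e5 (invocation 9): componentwise max over VC(e1)=(1, 0), VC(e3)=(3, 0), +1 at P0, giving (4, 0)
target: VC(e6) = (0, 2)

(0, 2)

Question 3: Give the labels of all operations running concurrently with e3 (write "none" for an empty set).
concurrent with e3 ([5,7]): every op whose interval crosses 5..7
e1 [1,2]: before
e2 [3,4]: before
e4 [6,8]: concurrent
e5 [9,11]: after
e6 [10,12]: after

e4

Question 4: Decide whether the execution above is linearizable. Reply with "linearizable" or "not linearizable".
witness order: e1, e2, e3, e4, e5, e6
1. e1 put(46), leaving queue <46>
2. e2 put(97), leaving queue <46,97>
3. e3 put(50), leaving queue <46,97,50>
4. e4 put(36), leaving queue <46,97,50,36>
5. e5 take() → 46, leaving queue <97,50,36>
6. e6 put(95), leaving queue <97,50,36,95>

linearizable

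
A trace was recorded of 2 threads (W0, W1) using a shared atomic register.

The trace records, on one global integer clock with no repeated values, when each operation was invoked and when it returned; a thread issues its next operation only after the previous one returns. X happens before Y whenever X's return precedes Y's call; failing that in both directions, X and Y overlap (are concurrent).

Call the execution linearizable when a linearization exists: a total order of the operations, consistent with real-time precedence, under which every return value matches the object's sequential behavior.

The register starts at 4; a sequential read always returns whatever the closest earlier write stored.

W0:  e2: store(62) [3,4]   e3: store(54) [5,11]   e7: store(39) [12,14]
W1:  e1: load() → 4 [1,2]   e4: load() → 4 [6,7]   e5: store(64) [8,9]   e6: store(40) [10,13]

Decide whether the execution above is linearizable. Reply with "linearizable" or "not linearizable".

through event 6 a valid linearization exists; event 7 (e4 responding at time 7) ends that
a single order respects real time; the 3 completed atomic register operations fail replay along it
no escape via the 1 pending operation (e3): every completion choice fails
sample order e1, e2, e4 (pending dropped) stalls at step 3 — e4 load() → 4 has no legal effect

not linearizable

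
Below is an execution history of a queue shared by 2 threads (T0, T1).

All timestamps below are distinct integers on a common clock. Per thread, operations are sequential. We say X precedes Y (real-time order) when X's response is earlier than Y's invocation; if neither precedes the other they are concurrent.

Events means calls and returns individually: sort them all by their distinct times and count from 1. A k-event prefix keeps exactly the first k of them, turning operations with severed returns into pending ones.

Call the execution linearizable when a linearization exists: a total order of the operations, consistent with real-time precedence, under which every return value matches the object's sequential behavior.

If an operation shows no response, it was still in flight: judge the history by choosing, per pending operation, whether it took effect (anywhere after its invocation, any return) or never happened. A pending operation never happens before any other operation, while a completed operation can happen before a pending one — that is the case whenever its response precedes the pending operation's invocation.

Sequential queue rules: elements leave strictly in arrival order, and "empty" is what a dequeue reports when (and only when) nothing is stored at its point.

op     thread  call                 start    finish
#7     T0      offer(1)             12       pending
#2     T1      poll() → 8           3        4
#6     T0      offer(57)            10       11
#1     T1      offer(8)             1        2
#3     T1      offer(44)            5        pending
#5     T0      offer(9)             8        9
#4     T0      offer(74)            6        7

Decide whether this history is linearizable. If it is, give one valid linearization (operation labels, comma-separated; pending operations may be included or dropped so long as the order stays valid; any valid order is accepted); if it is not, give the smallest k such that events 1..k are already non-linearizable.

after step 1 (#1 offer(8)): queue <8>
after step 2 (#2 poll() → 8): queue <>
after step 3 (#3 offer(44) (pending, included)): queue <44>
after step 4 (#4 offer(74)): queue <44,74>
after step 5 (#5 offer(9)): queue <44,74,9>
after step 6 (#6 offer(57)): queue <44,74,9,57>

linearizable — witness: #1, #2, #3, #4, #5, #6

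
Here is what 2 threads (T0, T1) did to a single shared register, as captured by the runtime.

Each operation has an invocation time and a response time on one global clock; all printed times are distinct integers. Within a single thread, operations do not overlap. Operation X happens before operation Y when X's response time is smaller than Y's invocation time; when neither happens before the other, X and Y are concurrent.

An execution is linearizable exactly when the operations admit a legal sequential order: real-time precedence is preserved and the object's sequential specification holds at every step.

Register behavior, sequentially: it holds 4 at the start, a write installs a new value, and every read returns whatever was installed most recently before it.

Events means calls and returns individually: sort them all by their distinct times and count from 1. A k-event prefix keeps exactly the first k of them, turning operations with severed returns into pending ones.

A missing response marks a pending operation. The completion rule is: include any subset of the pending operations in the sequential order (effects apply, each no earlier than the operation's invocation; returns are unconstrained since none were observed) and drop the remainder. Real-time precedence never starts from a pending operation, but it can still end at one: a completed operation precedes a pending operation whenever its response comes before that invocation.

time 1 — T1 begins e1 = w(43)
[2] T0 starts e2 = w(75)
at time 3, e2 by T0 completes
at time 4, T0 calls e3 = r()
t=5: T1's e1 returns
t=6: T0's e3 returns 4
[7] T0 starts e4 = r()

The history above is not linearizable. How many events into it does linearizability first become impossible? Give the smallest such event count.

a valid linearization of events 1..5 exists, for instance e1, e2:
1. e1 w(43), leaving value 43
2. e2 w(75), leaving value 75
event 6 — e3's response, time 6 — after it, nothing linearizes
e.g. e1, e2, e3: illegal at step 3, since e3 r() → 4 cannot apply there
e.g. e2, e1, e3: illegal at step 3, since e3 r() → 4 cannot apply there

6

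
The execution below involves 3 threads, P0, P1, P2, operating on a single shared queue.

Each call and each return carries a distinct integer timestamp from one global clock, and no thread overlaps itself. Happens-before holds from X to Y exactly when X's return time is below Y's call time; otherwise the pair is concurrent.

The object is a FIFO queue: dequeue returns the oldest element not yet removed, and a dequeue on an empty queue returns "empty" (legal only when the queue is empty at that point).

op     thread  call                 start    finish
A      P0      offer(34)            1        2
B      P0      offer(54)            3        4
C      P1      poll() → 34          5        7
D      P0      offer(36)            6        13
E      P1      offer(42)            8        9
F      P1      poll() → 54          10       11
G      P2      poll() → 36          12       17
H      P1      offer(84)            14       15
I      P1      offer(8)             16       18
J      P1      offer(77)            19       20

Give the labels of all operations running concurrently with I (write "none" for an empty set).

G

overlap test against I [16,18]: concurrent iff the interval meets 16..18
A [1,2]: before
B [3,4]: before
C [5,7]: before
D [6,13]: before
E [8,9]: before
F [10,11]: before
G [12,17]: concurrent
H [14,15]: before
J [19,20]: after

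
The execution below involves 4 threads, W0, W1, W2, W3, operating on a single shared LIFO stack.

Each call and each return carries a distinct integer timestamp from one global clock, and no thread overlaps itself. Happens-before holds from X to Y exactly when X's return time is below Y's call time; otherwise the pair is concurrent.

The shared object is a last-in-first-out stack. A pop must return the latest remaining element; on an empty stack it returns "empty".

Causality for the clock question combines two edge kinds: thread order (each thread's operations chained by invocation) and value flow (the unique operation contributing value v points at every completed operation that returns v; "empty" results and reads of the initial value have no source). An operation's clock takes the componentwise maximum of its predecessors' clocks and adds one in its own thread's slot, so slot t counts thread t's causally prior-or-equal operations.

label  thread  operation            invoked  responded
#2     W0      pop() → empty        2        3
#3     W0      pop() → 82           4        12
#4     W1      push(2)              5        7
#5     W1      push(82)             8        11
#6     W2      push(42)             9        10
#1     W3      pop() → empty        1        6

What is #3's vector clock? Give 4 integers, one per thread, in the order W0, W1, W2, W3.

root op #1, invoked 1: fresh clock plus W3's own tick → (0, 0, 0, 1)
root op #6, invoked 9: fresh clock plus W2's own tick → (0, 0, 1, 0)
root op #4, invoked 5: fresh clock plus W1's own tick → (0, 1, 0, 0)
root op #2, invoked 2: fresh clock plus W0's own tick → (1, 0, 0, 0)
invoked at 8, #5 merges VC(#4)=(0, 1, 0, 0) and bumps W1's slot → (0, 2, 0, 0)
invoked at 4, #3 merges VC(#2)=(1, 0, 0, 0), VC(#5)=(0, 2, 0, 0) and bumps W0's slot → (2, 2, 0, 0)
target: VC(#3) = (2, 2, 0, 0)

(2, 2, 0, 0)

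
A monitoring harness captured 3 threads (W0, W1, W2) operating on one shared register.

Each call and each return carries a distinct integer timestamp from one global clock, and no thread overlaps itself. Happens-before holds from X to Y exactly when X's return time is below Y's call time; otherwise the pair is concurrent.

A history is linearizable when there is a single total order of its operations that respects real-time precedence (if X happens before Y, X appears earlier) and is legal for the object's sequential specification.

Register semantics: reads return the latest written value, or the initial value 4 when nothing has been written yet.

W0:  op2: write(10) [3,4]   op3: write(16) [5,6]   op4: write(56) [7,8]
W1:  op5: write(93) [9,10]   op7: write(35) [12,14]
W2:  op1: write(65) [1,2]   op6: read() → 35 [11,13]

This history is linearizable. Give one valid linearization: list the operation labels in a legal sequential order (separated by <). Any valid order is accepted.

step 1: op1 write(65) — value 65
step 2: op2 write(10) — value 10
step 3: op3 write(16) — value 16
step 4: op4 write(56) — value 56
step 5: op5 write(93) — value 93
step 6: op7 write(35) — value 35
step 7: op6 read() → 35 — value 35

op1 < op2 < op3 < op4 < op5 < op7 < op6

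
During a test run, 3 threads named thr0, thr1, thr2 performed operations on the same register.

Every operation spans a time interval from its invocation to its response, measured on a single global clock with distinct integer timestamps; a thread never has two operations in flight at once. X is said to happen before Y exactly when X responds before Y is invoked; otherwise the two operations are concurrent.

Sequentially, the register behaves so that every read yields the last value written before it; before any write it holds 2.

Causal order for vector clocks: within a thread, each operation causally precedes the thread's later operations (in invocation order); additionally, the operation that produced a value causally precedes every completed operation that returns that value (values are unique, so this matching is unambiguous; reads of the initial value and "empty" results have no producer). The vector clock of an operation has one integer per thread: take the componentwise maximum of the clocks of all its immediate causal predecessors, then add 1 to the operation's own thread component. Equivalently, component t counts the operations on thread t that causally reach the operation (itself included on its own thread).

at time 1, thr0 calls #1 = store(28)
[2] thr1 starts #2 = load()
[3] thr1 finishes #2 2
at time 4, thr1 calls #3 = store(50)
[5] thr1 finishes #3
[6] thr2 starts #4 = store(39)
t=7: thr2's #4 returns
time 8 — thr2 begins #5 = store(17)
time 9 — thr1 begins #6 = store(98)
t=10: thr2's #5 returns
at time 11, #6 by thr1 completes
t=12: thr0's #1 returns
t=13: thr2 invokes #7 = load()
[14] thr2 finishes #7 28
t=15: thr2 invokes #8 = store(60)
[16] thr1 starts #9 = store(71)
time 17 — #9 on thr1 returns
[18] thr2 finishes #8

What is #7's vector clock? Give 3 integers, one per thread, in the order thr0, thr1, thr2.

(1, 0, 3)

root op #4, invoked 6: fresh clock plus thr2's own tick → (0, 0, 1)
root op #2, invoked 2: fresh clock plus thr1's own tick → (0, 1, 0)
root op #1, invoked 1: fresh clock plus thr0's own tick → (1, 0, 0)
from VC(#4)=(0, 0, 1), #5 (invoked 8) maxes components and bumps thr2 → (0, 0, 2)
from VC(#2)=(0, 1, 0), #3 (invoked 4) maxes components and bumps thr1 → (0, 2, 0)
from VC(#3)=(0, 2, 0), #6 (invoked 9) maxes components and bumps thr1 → (0, 3, 0)
from VC(#6)=(0, 3, 0), #9 (invoked 16) maxes components and bumps thr1 → (0, 4, 0)
from VC(#1)=(1, 0, 0), VC(#5)=(0, 0, 2), #7 (invoked 13) maxes components and bumps thr2 → (1, 0, 3)
from VC(#7)=(1, 0, 3), #8 (invoked 15) maxes components and bumps thr2 → (1, 0, 4)
target: VC(#7) = (1, 0, 3)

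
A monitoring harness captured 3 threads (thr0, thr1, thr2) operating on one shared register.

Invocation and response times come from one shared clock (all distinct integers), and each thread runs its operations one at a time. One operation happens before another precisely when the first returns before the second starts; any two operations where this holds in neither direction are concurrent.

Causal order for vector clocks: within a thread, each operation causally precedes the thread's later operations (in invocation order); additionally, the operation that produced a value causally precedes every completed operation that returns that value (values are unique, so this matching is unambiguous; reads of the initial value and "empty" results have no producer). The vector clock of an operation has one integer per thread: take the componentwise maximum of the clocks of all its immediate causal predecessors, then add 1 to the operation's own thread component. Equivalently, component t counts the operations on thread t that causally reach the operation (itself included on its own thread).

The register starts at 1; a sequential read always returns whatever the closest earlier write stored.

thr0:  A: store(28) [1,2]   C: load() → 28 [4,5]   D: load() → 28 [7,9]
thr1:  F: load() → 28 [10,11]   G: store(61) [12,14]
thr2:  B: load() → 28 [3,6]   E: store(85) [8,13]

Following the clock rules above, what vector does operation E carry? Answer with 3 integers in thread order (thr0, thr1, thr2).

(1, 0, 2)

A (invocation 1): nothing precedes it; thr0's component alone gives (1, 0, 0)
invoked at 3, B merges VC(A)=(1, 0, 0) and bumps thr2's slot → (1, 0, 1)
invoked at 10, F merges VC(A)=(1, 0, 0) and bumps thr1's slot → (1, 1, 0)
invoked at 4, C merges VC(A)=(1, 0, 0) and bumps thr0's slot → (2, 0, 0)
invoked at 8, E merges VC(B)=(1, 0, 1) and bumps thr2's slot → (1, 0, 2)
invoked at 12, G merges VC(F)=(1, 1, 0) and bumps thr1's slot → (1, 2, 0)
invoked at 7, D merges VC(A)=(1, 0, 0), VC(C)=(2, 0, 0) and bumps thr0's slot → (3, 0, 0)
target: VC(E) = (1, 0, 2)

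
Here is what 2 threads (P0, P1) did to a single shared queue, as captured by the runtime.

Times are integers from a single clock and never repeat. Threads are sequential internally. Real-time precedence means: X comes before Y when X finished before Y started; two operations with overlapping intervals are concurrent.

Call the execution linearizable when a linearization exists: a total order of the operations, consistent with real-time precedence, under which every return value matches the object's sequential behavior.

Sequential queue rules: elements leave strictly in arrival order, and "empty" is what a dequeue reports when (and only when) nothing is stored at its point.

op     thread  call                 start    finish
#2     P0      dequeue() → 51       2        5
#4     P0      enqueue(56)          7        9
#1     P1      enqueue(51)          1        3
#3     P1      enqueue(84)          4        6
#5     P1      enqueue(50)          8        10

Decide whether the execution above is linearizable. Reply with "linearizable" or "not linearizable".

a witness: #1, #2, #3, #4, #5
after step 1 (#1 enqueue(51)): queue <51>
after step 2 (#2 dequeue() → 51): queue <>
after step 3 (#3 enqueue(84)): queue <84>
after step 4 (#4 enqueue(56)): queue <84,56>
after step 5 (#5 enqueue(50)): queue <84,56,50>

linearizable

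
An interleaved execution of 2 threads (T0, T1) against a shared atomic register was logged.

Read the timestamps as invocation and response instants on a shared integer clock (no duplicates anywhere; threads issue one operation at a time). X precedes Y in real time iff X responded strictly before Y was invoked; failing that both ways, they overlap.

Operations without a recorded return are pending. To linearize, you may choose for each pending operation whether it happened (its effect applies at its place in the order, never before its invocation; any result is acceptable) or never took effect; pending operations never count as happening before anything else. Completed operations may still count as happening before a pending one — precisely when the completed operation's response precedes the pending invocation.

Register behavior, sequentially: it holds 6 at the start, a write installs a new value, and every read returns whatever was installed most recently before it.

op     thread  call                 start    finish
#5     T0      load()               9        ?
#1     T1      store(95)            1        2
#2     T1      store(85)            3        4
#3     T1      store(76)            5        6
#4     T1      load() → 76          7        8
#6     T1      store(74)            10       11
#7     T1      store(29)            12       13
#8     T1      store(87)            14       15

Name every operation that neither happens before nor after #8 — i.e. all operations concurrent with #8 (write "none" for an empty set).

#5

#8 spans [14,15]; an op avoiding the whole window 14..15 is ordered, any other is concurrent
#1 [1,2]: before
#2 [3,4]: before
#3 [5,6]: before
#4 [7,8]: before
#5 [9,…): concurrent
#6 [10,11]: before
#7 [12,13]: before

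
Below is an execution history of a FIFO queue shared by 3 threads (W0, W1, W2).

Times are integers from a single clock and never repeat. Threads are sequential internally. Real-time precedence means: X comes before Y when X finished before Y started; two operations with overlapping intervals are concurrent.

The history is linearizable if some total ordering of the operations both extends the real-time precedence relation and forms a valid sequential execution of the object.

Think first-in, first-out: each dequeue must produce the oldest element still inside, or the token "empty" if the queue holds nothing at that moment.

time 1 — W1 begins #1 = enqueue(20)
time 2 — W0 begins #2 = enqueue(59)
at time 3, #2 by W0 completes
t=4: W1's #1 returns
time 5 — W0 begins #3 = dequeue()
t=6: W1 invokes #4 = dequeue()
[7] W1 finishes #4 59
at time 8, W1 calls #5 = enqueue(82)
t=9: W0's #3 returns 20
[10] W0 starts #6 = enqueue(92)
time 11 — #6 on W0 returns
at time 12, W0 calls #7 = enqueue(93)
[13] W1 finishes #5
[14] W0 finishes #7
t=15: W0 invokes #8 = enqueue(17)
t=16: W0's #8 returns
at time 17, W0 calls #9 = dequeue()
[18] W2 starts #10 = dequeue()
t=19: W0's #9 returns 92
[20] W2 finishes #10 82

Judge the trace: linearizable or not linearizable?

linearizable

a witness: #1, #2, #3, #4, #5, #6, #7, #8, #10, #9
step 1: #1 enqueue(20) — queue <20>
step 2: #2 enqueue(59) — queue <20,59>
step 3: #3 dequeue() → 20 — queue <59>
step 4: #4 dequeue() → 59 — queue <>
step 5: #5 enqueue(82) — queue <82>
step 6: #6 enqueue(92) — queue <82,92>
step 7: #7 enqueue(93) — queue <82,92,93>
step 8: #8 enqueue(17) — queue <82,92,93,17>
step 9: #10 dequeue() → 82 — queue <92,93,17>
step 10: #9 dequeue() → 92 — queue <93,17>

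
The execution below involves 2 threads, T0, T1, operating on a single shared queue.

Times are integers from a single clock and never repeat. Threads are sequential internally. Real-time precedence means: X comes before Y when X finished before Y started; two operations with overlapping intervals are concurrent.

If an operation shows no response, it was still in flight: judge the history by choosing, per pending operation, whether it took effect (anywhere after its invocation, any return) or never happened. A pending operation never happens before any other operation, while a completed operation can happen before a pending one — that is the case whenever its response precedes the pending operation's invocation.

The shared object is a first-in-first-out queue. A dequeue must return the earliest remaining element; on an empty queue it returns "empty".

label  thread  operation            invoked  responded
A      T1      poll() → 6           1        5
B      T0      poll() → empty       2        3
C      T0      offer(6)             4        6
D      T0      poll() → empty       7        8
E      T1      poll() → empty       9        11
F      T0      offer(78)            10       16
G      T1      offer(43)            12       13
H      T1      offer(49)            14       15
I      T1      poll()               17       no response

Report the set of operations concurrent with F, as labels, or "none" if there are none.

E, G, H

concurrent with F ([10,16]): every op whose interval crosses 10..16
A [1,5]: before
B [2,3]: before
C [4,6]: before
D [7,8]: before
E [9,11]: concurrent
G [12,13]: concurrent
H [14,15]: concurrent
I [17,…): after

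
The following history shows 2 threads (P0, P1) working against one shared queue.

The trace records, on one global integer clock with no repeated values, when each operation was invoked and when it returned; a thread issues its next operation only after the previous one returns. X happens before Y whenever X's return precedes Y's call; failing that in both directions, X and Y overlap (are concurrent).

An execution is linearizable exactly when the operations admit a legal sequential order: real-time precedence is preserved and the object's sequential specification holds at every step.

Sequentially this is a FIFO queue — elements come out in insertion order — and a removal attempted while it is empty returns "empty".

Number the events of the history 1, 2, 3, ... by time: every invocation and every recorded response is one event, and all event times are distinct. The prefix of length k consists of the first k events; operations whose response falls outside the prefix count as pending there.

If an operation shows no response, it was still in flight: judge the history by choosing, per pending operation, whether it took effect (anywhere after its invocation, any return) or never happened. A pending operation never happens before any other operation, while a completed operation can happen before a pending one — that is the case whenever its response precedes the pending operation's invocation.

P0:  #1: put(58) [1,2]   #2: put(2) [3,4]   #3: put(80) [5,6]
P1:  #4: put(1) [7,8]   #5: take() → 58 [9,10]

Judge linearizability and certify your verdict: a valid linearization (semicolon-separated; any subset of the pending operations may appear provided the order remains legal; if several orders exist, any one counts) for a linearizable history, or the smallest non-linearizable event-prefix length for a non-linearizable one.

step 1: #1 put(58) — queue <58>
step 2: #2 put(2) — queue <58,2>
step 3: #3 put(80) — queue <58,2,80>
step 4: #4 put(1) — queue <58,2,80,1>
step 5: #5 take() → 58 — queue <2,80,1>

linearizable — witness: #1; #2; #3; #4; #5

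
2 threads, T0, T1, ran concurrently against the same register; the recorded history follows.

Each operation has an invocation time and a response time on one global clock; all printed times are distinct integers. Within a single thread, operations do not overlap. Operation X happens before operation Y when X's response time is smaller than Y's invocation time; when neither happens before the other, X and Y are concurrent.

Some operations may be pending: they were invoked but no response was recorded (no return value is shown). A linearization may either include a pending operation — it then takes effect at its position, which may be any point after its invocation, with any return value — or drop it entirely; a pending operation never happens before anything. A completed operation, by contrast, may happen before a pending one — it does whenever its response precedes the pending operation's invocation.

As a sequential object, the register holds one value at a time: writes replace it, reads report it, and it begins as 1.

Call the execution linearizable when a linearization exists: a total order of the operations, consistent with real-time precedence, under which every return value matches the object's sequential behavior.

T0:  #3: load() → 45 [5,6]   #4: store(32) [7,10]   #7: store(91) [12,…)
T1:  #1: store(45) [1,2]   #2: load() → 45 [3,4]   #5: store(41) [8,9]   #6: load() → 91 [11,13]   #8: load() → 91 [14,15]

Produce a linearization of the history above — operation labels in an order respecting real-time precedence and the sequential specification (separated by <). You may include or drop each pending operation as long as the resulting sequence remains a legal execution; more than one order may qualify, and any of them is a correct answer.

#1 < #2 < #3 < #4 < #5 < #7 < #6 < #8

step 1: #1 store(45) — value 45
step 2: #2 load() → 45 — value 45
step 3: #3 load() → 45 — value 45
step 4: #4 store(32) — value 32
step 5: #5 store(41) — value 41
step 6: #7 store(91) (pending, included) — value 91
step 7: #6 load() → 91 — value 91
step 8: #8 load() → 91 — value 91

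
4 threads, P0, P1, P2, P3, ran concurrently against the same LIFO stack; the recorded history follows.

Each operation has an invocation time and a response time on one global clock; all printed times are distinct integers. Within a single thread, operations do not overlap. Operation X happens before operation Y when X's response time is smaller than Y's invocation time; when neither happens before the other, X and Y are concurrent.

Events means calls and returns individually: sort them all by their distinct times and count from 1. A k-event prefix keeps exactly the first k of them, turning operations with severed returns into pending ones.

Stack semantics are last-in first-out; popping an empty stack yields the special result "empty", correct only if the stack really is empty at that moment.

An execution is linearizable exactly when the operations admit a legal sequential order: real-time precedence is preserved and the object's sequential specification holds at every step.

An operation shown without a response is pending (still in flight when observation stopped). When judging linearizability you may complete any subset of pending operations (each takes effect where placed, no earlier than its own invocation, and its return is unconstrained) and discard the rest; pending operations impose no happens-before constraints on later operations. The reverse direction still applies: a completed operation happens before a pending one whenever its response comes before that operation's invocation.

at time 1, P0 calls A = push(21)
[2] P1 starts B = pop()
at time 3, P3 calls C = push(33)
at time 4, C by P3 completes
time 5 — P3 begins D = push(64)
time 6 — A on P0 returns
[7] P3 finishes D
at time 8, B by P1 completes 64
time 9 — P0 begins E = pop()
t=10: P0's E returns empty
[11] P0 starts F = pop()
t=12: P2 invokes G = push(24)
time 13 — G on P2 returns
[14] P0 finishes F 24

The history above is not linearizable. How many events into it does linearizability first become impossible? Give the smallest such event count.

10

one valid order for events 1..9 is A, C, D, B:
step 1: A push(21) — stack <21>
step 2: C push(33) — stack <21,33>
step 3: D push(64) — stack <21,33,64>
step 4: B pop() → 64 — stack <21,33>
once event 10 joins (E's response, time 10), exhaustive search finds no witness
e.g. A, B, C, D, E: illegal at step 2, since B pop() → 64 cannot apply there
e.g. A, C, B, D, E: illegal at step 3, since B pop() → 64 cannot apply there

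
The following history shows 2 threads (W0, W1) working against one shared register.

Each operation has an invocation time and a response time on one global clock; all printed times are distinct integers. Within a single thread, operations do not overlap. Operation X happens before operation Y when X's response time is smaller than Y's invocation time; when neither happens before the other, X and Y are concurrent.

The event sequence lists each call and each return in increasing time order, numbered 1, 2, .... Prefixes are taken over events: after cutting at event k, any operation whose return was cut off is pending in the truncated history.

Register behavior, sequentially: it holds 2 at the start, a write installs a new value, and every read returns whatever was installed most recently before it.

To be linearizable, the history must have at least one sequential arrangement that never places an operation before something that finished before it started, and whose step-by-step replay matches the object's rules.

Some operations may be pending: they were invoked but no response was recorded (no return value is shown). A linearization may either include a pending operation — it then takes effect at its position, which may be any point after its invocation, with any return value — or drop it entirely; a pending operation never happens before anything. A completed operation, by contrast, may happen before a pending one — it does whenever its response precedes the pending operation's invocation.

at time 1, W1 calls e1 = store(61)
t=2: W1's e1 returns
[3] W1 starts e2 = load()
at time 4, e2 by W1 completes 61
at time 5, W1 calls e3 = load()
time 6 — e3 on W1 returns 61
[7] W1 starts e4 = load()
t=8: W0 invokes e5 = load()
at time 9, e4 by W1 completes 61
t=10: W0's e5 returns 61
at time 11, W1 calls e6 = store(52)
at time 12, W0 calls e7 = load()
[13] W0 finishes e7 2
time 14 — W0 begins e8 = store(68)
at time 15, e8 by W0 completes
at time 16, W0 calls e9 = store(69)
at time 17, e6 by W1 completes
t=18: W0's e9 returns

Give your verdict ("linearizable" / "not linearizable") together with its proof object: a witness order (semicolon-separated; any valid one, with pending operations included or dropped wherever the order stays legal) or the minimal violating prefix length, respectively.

cut after 12 events: linearizable; cut after 13 events (e7 responds, time 13): not linearizable
6 completed operations, 2 real-time-consistent orders — every register replay fails
include/drop combinations of the 1 pending operation (e6) were all tried; none helps
take e1, e2, e3, e4, e5, e7 (pending dropped): step 6 already fails, because e7 load() → 2 cannot occur there
take e1, e2, e3, e5, e4, e7 (pending dropped): step 6 already fails, because e7 load() → 2 cannot occur there

not linearizable — minimal violating prefix: 13 events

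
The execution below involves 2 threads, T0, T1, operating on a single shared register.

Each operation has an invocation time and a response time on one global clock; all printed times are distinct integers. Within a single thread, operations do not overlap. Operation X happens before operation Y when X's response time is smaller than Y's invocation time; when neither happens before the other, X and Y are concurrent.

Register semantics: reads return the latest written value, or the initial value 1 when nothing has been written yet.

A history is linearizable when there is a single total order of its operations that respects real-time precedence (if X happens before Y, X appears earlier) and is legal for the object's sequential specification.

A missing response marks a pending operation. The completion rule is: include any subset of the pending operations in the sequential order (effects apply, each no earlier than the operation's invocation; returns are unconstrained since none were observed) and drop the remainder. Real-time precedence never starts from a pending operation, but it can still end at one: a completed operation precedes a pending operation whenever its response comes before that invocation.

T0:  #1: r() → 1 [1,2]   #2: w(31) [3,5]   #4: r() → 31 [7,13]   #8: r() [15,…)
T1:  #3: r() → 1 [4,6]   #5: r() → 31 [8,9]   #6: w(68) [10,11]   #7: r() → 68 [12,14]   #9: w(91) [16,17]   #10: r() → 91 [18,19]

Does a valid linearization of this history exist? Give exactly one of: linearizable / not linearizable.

linearizable

one valid linearization: #1, #3, #2, #4, #5, #6, #7, #8, #9, #10
1. #1 r() → 1, leaving value 1
2. #3 r() → 1, leaving value 1
3. #2 w(31), leaving value 31
4. #4 r() → 31, leaving value 31
5. #5 r() → 31, leaving value 31
6. #6 w(68), leaving value 68
7. #7 r() → 68, leaving value 68
8. #8 r() (pending, included), leaving value 68
9. #9 w(91), leaving value 91
10. #10 r() → 91, leaving value 91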